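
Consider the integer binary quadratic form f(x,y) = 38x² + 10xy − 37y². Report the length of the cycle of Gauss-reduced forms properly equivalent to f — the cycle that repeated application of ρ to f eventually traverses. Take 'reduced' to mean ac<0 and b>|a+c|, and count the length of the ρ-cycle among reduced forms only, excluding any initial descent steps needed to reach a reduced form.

D = 5724, ⌊√D⌋ = 75
river: ρ → (-37,64,11)
river: ρ → (11,68,-25)
river: ρ → (-25,32,47)
river: ρ → (47,62,-10)
river: ρ → (-10,58,59)
river: ρ → (59,60,-9)
river: ρ → (-9,66,38)
river: ρ → (38,10,-37)
ρ-cycle length = 8 (tail of 0 descent steps not counted)

8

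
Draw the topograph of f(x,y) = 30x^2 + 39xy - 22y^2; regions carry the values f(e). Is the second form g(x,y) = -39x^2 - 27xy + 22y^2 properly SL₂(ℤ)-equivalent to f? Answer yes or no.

D₁ = 4161, D₂ = 4161
river cycle of f (length 12): (-22, 49, 20), (20, 31, -40), (-40, 49, 11), (11, 61, -10), (-10, 59, 17), (17, 43, -34), (-34, 25, 26), (26, 27, -33), (-33, 39, 20), (20, 41, -31), … (2 more)
river cycle of g (length 10): (22, 27, -39), (-39, 51, 10), (10, 49, -44), (-44, 39, 15), (15, 51, -26), (-26, 53, 13), (13, 51, -30), (-30, 9, 34), (34, 59, -5), (-5, 61, 22)
cycles differ ⇒ inequivalent

no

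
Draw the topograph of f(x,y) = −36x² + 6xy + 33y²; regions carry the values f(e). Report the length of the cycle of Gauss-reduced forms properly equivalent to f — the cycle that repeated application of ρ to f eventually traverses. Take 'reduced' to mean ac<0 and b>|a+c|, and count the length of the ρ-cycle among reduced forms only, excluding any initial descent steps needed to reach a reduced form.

D = 4788, ⌊√D⌋ = 69
river: ρ → (33,60,-9)
river: ρ → (-9,66,12)
river: ρ → (12,54,-39)
river: ρ → (-39,24,27)
river: ρ → (27,30,-36)
river: ρ → (-36,42,21)
river: ρ → (21,42,-36)
river: ρ → (-36,30,27)
river: ρ → (27,24,-39)
river: ρ → (-39,54,12)
river: ρ → (12,66,-9)
river: ρ → (-9,60,33)
river: ρ → (33,6,-36)
river: ρ → (-36,66,3)
river: ρ → (3,66,-36)
river: ρ → (-36,6,33)
ρ-cycle length = 16 (tail of 0 descent steps not counted)

16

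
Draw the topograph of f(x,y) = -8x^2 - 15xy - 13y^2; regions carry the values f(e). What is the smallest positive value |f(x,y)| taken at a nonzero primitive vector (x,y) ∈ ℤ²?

translate: b→-1 (≡15 mod 16), so (8,15,13)→(8,-1,6)
flip: (8,-1,6)→(6,1,8)
reduced (well bottom): (6,1,8) with a≤c, −a<b≤a
well minimum |f| = |-6| = 6 (negative-definite)

6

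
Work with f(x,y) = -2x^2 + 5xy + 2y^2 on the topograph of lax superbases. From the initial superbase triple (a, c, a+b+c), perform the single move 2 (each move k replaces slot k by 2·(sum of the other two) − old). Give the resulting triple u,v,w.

start (-2,2,5) = (f(1,0),f(0,1),f(1,1))
replace slot 2: 2·((-2)+5) − 2 = 4 → (-2,4,5)

-2,4,5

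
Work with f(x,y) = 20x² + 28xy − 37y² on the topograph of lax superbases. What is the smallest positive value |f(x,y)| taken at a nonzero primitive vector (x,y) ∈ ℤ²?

river: ρ → (-37,46,11)
river: ρ → (11,42,-45)
river: ρ → (-45,48,8)
river: ρ → (8,48,-45)
river: ρ → (-45,42,11)
river: ρ → (11,46,-37)
river: ρ → (-37,28,20)
river: ρ → (20,52,-13)
river: ρ → (-13,52,20)
river: ρ → (20,28,-37)
closes: descent 0, river 10
min |a| on river = 8

8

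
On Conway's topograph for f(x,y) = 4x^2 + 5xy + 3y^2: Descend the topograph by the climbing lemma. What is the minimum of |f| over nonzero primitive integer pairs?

translate: b→-3 (≡5 mod 8), so (4,5,3)→(4,-3,2)
flip: (4,-3,2)→(2,3,4)
translate: b→-1 (≡3 mod 4), so (2,3,4)→(2,-1,3)
reduced (well bottom): (2,-1,3) with a≤c, −a<b≤a
well minimum = a = 2

2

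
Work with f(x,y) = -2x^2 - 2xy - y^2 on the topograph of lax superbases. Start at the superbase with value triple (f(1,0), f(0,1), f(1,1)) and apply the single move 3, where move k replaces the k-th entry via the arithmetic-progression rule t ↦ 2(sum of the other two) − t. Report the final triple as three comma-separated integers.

start (-2,-1,-5) = (f(1,0),f(0,1),f(1,1))
replace slot 3: 2·((-2)+(-1)) − (-5) = -1 → (-2,-1,-1)

-2,-1,-1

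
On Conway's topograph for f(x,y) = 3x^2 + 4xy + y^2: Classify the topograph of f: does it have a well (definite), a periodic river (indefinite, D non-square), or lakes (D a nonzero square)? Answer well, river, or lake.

D = b²−4ac = 4² − 4·3·1 = 4
D = 2² is a perfect square ⇒ form factors over ℤ ⇒ lakes

lake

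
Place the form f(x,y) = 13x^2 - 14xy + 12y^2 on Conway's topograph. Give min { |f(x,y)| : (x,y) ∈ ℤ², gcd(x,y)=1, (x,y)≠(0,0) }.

translate: b→12 (≡-14 mod 26), so (13,-14,12)→(13,12,11)
flip: (13,12,11)→(11,-12,13)
translate: b→10 (≡-12 mod 22), so (11,-12,13)→(11,10,12)
reduced (well bottom): (11,10,12) with a≤c, −a<b≤a
well minimum = a = 11

11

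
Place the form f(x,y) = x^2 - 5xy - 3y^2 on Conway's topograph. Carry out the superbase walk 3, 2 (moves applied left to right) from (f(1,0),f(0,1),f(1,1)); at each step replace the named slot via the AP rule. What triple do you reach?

start (1,-3,-7) = (f(1,0),f(0,1),f(1,1))
replace slot 3: 2·(1+(-3)) − (-7) = 3 → (1,-3,3)
replace slot 2: 2·(1+3) − (-3) = 11 → (1,11,3)

1,11,3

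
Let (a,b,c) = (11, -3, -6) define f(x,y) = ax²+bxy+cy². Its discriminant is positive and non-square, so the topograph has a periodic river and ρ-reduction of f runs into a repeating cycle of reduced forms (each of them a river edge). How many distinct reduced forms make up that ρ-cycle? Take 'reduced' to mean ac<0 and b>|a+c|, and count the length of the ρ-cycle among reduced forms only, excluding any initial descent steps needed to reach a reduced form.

D = 273, ⌊√D⌋ = 16
descent: ρ → (-6,15,2)  [lands on river]
river: ρ → (2,13,-13)
river: ρ → (-13,13,2)
river: ρ → (2,15,-6)
river: ρ → (-6,9,8)
river: ρ → (8,7,-7)
river: ρ → (-7,7,8)
river: ρ → (8,9,-6)
ρ-cycle length = 8 (tail of 1 descent step not counted)

8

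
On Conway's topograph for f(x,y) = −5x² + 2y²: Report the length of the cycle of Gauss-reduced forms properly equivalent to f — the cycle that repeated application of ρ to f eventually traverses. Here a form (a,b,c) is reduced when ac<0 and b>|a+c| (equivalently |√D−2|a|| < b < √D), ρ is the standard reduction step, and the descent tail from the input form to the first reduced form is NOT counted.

D = 40, ⌊√D⌋ = 6
descent: ρ → (2,4,-3)  [lands on river]
river: ρ → (-3,2,3)
river: ρ → (3,4,-2)
river: ρ → (-2,4,3)
river: ρ → (3,2,-3)
river: ρ → (-3,4,2)
ρ-cycle length = 6 (tail of 1 descent step not counted)

6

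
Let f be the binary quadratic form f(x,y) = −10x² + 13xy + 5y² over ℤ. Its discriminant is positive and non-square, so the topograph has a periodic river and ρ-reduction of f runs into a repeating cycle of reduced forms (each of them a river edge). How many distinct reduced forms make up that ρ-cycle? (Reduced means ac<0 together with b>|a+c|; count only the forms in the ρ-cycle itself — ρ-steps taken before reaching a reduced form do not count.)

D = 369, ⌊√D⌋ = 19
river: ρ → (5,17,-4)
river: ρ → (-4,15,9)
river: ρ → (9,3,-10)
river: ρ → (-10,17,2)
river: ρ → (2,19,-1)
river: ρ → (-1,19,2)
river: ρ → (2,17,-10)
river: ρ → (-10,3,9)
river: ρ → (9,15,-4)
river: ρ → (-4,17,5)
river: ρ → (5,13,-10)
river: ρ → (-10,7,8)
river: ρ → (8,9,-9)
river: ρ → (-9,9,8)
river: ρ → (8,7,-10)
river: ρ → (-10,13,5)
ρ-cycle length = 16 (tail of 0 descent steps not counted)

16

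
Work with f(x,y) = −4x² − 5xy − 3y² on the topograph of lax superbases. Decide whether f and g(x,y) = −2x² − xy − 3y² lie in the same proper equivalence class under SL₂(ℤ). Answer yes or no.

D₁ = -23, D₂ = -23
f is negative-definite; reduce −f:
−f: translate: b→-3 (≡5 mod 8), so (4,5,3)→(4,-3,2)
−f: flip: (4,-3,2)→(2,3,4)
−f: translate: b→-1 (≡3 mod 4), so (2,3,4)→(2,-1,3)
−f: reduced (well bottom): (2,-1,3) with a≤c, −a<b≤a
flip sign back: reduced form of f is (-2,1,-3)
g is negative-definite; reduce −g:
−g: reduced (well bottom): (2,1,3) with a≤c, −a<b≤a
flip sign back: reduced form of g is (-2,-1,-3)
reduced forms (-2, 1, -3) vs (-2, -1, -3) ⇒ inequivalent

no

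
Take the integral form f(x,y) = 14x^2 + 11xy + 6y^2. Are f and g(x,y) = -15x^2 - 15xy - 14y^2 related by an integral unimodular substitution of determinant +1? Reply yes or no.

D₁ = -215, D₂ = -615
discriminants differ ⇒ not SL₂(ℤ)-equivalent

no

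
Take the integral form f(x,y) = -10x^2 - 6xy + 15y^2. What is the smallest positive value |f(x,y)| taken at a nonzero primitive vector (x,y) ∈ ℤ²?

descent: ρ → (15,6,-10)  [lands on river]
river: ρ → (-10,14,11)
river: ρ → (11,8,-13)
river: ρ → (-13,18,6)
river: ρ → (6,18,-13)
river: ρ → (-13,8,11)
river: ρ → (11,14,-10)
river: ρ → (-10,6,15)
river: ρ → (15,24,-1)
river: ρ → (-1,24,15)
closes: descent 1, river 10
min |a| on river = 1

1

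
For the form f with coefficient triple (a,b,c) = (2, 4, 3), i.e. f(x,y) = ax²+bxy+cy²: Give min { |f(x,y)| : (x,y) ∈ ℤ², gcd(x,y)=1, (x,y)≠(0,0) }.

translate: b→0 (≡4 mod 4), so (2,4,3)→(2,0,1)
flip: (2,0,1)→(1,0,2)
reduced (well bottom): (1,0,2) with a≤c, −a<b≤a
well minimum = a = 1

1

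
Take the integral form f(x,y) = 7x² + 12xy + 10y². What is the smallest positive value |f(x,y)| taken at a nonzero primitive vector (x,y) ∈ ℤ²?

translate: b→-2 (≡12 mod 14), so (7,12,10)→(7,-2,5)
flip: (7,-2,5)→(5,2,7)
reduced (well bottom): (5,2,7) with a≤c, −a<b≤a
well minimum = a = 5

5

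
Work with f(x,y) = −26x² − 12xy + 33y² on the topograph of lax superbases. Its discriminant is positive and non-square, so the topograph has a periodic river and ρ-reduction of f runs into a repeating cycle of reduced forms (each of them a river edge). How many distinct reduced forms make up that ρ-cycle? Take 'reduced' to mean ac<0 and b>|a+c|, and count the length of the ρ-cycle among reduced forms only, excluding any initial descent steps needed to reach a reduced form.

D = 3576, ⌊√D⌋ = 59
descent: ρ → (33,12,-26)  [lands on river]
river: ρ → (-26,40,19)
river: ρ → (19,36,-30)
river: ρ → (-30,24,25)
river: ρ → (25,26,-29)
river: ρ → (-29,32,22)
river: ρ → (22,56,-5)
river: ρ → (-5,54,33)
ρ-cycle length = 8 (tail of 1 descent step not counted)

8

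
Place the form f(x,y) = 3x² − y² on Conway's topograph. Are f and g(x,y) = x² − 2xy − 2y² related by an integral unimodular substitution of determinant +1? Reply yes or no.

D₁ = 12, D₂ = 12
river cycle of f (length 2): (-1, 2, 2), (2, 2, -1)
river cycle of g (length 2): (-2, 2, 1), (1, 2, -2)
cycles differ ⇒ inequivalent

no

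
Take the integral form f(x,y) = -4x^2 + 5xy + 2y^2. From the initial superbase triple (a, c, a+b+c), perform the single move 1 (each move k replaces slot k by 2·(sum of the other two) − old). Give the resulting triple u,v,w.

start (-4,2,3) = (f(1,0),f(0,1),f(1,1))
replace slot 1: 2·(2+3) − (-4) = 14 → (14,2,3)

14,2,3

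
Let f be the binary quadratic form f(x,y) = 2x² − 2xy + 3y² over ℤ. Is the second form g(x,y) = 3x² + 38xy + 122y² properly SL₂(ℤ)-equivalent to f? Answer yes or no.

D₁ = -20, D₂ = -20
f: translate: b→2 (≡-2 mod 4), so (2,-2,3)→(2,2,3)
f: reduced (well bottom): (2,2,3) with a≤c, −a<b≤a
g: translate: b→2 (≡38 mod 6), so (3,38,122)→(3,2,2)
g: flip: (3,2,2)→(2,-2,3)
g: translate: b→2 (≡-2 mod 4), so (2,-2,3)→(2,2,3)
g: reduced (well bottom): (2,2,3) with a≤c, −a<b≤a
reduced forms (2, 2, 3) vs (2, 2, 3) ⇒ equivalent

yes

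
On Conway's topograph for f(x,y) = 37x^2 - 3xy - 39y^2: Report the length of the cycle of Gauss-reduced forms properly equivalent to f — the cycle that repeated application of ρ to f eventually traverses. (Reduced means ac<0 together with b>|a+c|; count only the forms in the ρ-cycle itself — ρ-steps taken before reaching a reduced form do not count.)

D = 5781, ⌊√D⌋ = 76
descent: ρ → (-39,3,37)  [lands on river]
river: ρ → (37,71,-5)
river: ρ → (-5,69,51)
river: ρ → (51,33,-23)
river: ρ → (-23,59,25)
river: ρ → (25,41,-41)
river: ρ → (-41,41,25)
river: ρ → (25,59,-23)
river: ρ → (-23,33,51)
river: ρ → (51,69,-5)
river: ρ → (-5,71,37)
river: ρ → (37,3,-39)
river: ρ → (-39,75,1)
river: ρ → (1,75,-39)
ρ-cycle length = 14 (tail of 1 descent step not counted)

14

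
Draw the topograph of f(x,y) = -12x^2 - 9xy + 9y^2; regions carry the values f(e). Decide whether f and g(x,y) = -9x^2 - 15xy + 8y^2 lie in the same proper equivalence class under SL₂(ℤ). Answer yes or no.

D₁ = 513, D₂ = 513
river cycle of f (length 6): (9, 9, -12), (-12, 15, 6), (6, 21, -3), (-3, 21, 6), (6, 15, -12), (-12, 9, 9)
river cycle of g (length 16): (8, 15, -9), (-9, 21, 2), (2, 19, -19), (-19, 19, 2), (2, 21, -9), (-9, 15, 8), (8, 17, -7), (-7, 11, 14), (14, 17, -4), (-4, 15, 18), … (6 more)
cycles differ ⇒ inequivalent

no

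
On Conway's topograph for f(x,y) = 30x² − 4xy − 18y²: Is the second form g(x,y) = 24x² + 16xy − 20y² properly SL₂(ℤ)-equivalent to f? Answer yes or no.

D₁ = 2176, D₂ = 2176
river cycle of f (length 4): (-18, 40, 8), (8, 40, -18), (-18, 32, 16), (16, 32, -18)
river cycle of g (length 6): (-20, 24, 20), (20, 16, -24), (-24, 32, 12), (12, 40, -12), (-12, 32, 24), (24, 16, -20)
cycles differ ⇒ inequivalent

no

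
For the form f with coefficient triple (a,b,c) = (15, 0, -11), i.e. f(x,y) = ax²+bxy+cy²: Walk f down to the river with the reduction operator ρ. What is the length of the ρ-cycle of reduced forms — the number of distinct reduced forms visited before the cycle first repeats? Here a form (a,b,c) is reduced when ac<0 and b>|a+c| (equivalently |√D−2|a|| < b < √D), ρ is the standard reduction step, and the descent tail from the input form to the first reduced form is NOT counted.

D = 660, ⌊√D⌋ = 25
descent: ρ → (-11,22,4)  [lands on river]
river: ρ → (4,18,-21)
river: ρ → (-21,24,1)
river: ρ → (1,24,-21)
river: ρ → (-21,18,4)
river: ρ → (4,22,-11)
ρ-cycle length = 6 (tail of 1 descent step not counted)

6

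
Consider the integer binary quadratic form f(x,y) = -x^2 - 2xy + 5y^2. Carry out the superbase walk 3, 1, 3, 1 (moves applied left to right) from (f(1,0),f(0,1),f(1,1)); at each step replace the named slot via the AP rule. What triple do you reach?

start (-1,5,2) = (f(1,0),f(0,1),f(1,1))
replace slot 3: 2·((-1)+5) − 2 = 6 → (-1,5,6)
replace slot 1: 2·(5+6) − (-1) = 23 → (23,5,6)
replace slot 3: 2·(23+5) − 6 = 50 → (23,5,50)
replace slot 1: 2·(5+50) − 23 = 87 → (87,5,50)

87,5,50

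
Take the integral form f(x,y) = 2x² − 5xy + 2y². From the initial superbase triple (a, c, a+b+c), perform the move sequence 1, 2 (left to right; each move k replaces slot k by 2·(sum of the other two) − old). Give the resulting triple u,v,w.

start (2,2,-1) = (f(1,0),f(0,1),f(1,1))
replace slot 1: 2·(2+(-1)) − 2 = 0 → (0,2,-1)
replace slot 2: 2·(0+(-1)) − 2 = -4 → (0,-4,-1)

0,-4,-1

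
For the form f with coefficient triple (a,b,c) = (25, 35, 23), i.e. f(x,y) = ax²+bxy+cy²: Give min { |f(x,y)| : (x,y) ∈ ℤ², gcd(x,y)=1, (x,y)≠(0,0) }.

translate: b→-15 (≡35 mod 50), so (25,35,23)→(25,-15,13)
flip: (25,-15,13)→(13,15,25)
translate: b→-11 (≡15 mod 26), so (13,15,25)→(13,-11,23)
reduced (well bottom): (13,-11,23) with a≤c, −a<b≤a
well minimum = a = 13

13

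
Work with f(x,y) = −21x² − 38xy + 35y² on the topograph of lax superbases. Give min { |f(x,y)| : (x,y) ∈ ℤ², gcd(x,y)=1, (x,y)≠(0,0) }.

descent: ρ → (35,38,-21)  [lands on river]
river: ρ → (-21,46,27)
river: ρ → (27,62,-5)
river: ρ → (-5,58,51)
river: ρ → (51,44,-12)
river: ρ → (-12,52,35)
river: ρ → (35,18,-29)
river: ρ → (-29,40,24)
river: ρ → (24,56,-13)
river: ρ → (-13,48,40)
river: ρ → (40,32,-21)
river: ρ → (-21,52,20)
river: ρ → (20,28,-45)
river: ρ → (-45,62,3)
river: ρ → (3,64,-24)
river: ρ → (-24,32,35)
closes: descent 1, river 16
min |a| on river = 3

3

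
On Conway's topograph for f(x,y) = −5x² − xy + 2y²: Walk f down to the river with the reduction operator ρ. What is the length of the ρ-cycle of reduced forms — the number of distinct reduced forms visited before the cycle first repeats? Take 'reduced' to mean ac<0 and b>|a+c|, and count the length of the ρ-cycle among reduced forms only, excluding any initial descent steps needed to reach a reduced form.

D = 41, ⌊√D⌋ = 6
descent: ρ → (2,5,-2)  [lands on river]
river: ρ → (-2,3,4)
river: ρ → (4,5,-1)
river: ρ → (-1,5,4)
river: ρ → (4,3,-2)
river: ρ → (-2,5,2)
river: ρ → (2,3,-4)
river: ρ → (-4,5,1)
river: ρ → (1,5,-4)
river: ρ → (-4,3,2)
ρ-cycle length = 10 (tail of 1 descent step not counted)

10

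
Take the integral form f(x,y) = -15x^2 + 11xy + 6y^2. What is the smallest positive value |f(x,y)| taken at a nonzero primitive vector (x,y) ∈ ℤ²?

river: ρ → (6,13,-13)
river: ρ → (-13,13,6)
river: ρ → (6,11,-15)
river: ρ → (-15,19,2)
river: ρ → (2,21,-5)
river: ρ → (-5,19,6)
river: ρ → (6,17,-8)
river: ρ → (-8,15,8)
river: ρ → (8,17,-6)
river: ρ → (-6,19,5)
river: ρ → (5,21,-2)
river: ρ → (-2,19,15)
river: ρ → (15,11,-6)
river: ρ → (-6,13,13)
river: ρ → (13,13,-6)
river: ρ → (-6,11,15)
river: ρ → (15,19,-2)
river: ρ → (-2,21,5)
river: ρ → (5,19,-6)
river: ρ → (-6,17,8)
river: ρ → (8,15,-8)
river: ρ → (-8,17,6)
river: ρ → (6,19,-5)
river: ρ → (-5,21,2)
river: ρ → (2,19,-15)
river: ρ → (-15,11,6)
closes: descent 0, river 26
min |a| on river = 2

2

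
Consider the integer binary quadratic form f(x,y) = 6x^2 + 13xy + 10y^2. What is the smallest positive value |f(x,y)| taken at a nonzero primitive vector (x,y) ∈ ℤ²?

translate: b→1 (≡13 mod 12), so (6,13,10)→(6,1,3)
flip: (6,1,3)→(3,-1,6)
reduced (well bottom): (3,-1,6) with a≤c, −a<b≤a
well minimum = a = 3

3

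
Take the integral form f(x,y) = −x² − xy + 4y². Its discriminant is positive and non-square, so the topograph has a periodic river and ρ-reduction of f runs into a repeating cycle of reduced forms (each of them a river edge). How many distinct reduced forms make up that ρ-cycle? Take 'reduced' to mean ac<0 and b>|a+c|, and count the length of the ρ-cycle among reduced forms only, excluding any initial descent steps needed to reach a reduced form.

D = 17, ⌊√D⌋ = 4
descent: ρ → (4,1,-1)
descent: ρ → (-1,3,2)  [lands on river]
river: ρ → (2,1,-2)
river: ρ → (-2,3,1)
river: ρ → (1,3,-2)
river: ρ → (-2,1,2)
river: ρ → (2,3,-1)
ρ-cycle length = 6 (tail of 2 descent steps not counted)

6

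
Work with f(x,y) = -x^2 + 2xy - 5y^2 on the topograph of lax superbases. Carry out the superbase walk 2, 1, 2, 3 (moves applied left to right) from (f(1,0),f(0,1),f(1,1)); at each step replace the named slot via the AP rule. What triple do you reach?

start (-1,-5,-4) = (f(1,0),f(0,1),f(1,1))
replace slot 2: 2·((-1)+(-4)) − (-5) = -5 → (-1,-5,-4)
replace slot 1: 2·((-5)+(-4)) − (-1) = -17 → (-17,-5,-4)
replace slot 2: 2·((-17)+(-4)) − (-5) = -37 → (-17,-37,-4)
replace slot 3: 2·((-17)+(-37)) − (-4) = -104 → (-17,-37,-104)

-17,-37,-104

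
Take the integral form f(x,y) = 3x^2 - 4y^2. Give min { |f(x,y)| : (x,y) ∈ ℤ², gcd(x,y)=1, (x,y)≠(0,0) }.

descent: ρ → (-4,0,3)
descent: ρ → (3,6,-1)  [lands on river]
river: ρ → (-1,6,3)
closes: descent 2, river 2
min |a| on river = 1

1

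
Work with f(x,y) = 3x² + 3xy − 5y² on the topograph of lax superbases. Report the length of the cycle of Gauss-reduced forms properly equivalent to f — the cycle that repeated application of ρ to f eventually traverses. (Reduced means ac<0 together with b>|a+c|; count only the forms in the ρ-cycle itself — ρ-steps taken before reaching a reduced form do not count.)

D = 69, ⌊√D⌋ = 8
river: ρ → (-5,7,1)
river: ρ → (1,7,-5)
river: ρ → (-5,3,3)
river: ρ → (3,3,-5)
ρ-cycle length = 4 (tail of 0 descent steps not counted)

4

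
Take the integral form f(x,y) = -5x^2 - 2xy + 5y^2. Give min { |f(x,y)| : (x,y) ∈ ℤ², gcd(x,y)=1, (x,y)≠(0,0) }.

descent: ρ → (5,2,-5)  [lands on river]
river: ρ → (-5,8,2)
river: ρ → (2,8,-5)
river: ρ → (-5,2,5)
river: ρ → (5,8,-2)
river: ρ → (-2,8,5)
closes: descent 1, river 6
min |a| on river = 2

2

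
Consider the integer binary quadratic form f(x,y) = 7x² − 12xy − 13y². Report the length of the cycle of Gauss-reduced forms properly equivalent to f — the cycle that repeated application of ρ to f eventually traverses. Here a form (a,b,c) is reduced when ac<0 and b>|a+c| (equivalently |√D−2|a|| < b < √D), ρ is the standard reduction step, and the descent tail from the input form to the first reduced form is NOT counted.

D = 508, ⌊√D⌋ = 22
descent: ρ → (-13,12,7)  [lands on river]
river: ρ → (7,16,-9)
river: ρ → (-9,20,3)
river: ρ → (3,22,-2)
river: ρ → (-2,22,3)
river: ρ → (3,20,-9)
river: ρ → (-9,16,7)
river: ρ → (7,12,-13)
river: ρ → (-13,14,6)
river: ρ → (6,22,-1)
river: ρ → (-1,22,6)
river: ρ → (6,14,-13)
ρ-cycle length = 12 (tail of 1 descent step not counted)

12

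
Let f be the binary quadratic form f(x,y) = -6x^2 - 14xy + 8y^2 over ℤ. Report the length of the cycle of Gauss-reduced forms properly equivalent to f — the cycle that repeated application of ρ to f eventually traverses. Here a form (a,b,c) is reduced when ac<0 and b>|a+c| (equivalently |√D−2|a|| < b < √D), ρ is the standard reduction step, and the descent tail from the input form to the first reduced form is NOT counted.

D = 388, ⌊√D⌋ = 19
descent: ρ → (8,14,-6)  [lands on river]
river: ρ → (-6,10,12)
river: ρ → (12,14,-4)
river: ρ → (-4,18,4)
river: ρ → (4,14,-12)
river: ρ → (-12,10,6)
river: ρ → (6,14,-8)
river: ρ → (-8,18,2)
river: ρ → (2,18,-8)
river: ρ → (-8,14,6)
river: ρ → (6,10,-12)
river: ρ → (-12,14,4)
river: ρ → (4,18,-4)
river: ρ → (-4,14,12)
river: ρ → (12,10,-6)
river: ρ → (-6,14,8)
river: ρ → (8,18,-2)
river: ρ → (-2,18,8)
ρ-cycle length = 18 (tail of 1 descent step not counted)

18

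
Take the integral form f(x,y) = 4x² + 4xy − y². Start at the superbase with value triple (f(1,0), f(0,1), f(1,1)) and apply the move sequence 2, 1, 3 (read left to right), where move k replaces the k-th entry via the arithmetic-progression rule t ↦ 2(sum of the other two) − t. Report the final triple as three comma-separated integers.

start (4,-1,7) = (f(1,0),f(0,1),f(1,1))
replace slot 2: 2·(4+7) − (-1) = 23 → (4,23,7)
replace slot 1: 2·(23+7) − 4 = 56 → (56,23,7)
replace slot 3: 2·(56+23) − 7 = 151 → (56,23,151)

56,23,151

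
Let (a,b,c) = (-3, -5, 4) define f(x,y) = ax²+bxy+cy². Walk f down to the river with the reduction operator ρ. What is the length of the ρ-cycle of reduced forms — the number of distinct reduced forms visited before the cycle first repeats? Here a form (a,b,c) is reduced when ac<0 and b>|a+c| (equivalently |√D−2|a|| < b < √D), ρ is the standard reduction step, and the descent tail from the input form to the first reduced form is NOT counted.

D = 73, ⌊√D⌋ = 8
descent: ρ → (4,5,-3)  [lands on river]
river: ρ → (-3,7,2)
river: ρ → (2,5,-6)
river: ρ → (-6,7,1)
river: ρ → (1,7,-6)
river: ρ → (-6,5,2)
river: ρ → (2,7,-3)
river: ρ → (-3,5,4)
river: ρ → (4,3,-4)
river: ρ → (-4,5,3)
river: ρ → (3,7,-2)
river: ρ → (-2,5,6)
river: ρ → (6,7,-1)
river: ρ → (-1,7,6)
river: ρ → (6,5,-2)
river: ρ → (-2,7,3)
river: ρ → (3,5,-4)
river: ρ → (-4,3,4)
ρ-cycle length = 18 (tail of 1 descent step not counted)

18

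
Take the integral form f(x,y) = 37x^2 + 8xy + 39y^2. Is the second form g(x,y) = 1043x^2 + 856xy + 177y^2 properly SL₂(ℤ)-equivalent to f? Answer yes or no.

D₁ = -5708, D₂ = -5708
f: reduced (well bottom): (37,8,39) with a≤c, −a<b≤a
g: flip: (1043,856,177)→(177,-856,1043)
g: translate: b→-148 (≡-856 mod 354), so (177,-856,1043)→(177,-148,39)
g: flip: (177,-148,39)→(39,148,177)
g: translate: b→-8 (≡148 mod 78), so (39,148,177)→(39,-8,37)
g: flip: (39,-8,37)→(37,8,39)
g: reduced (well bottom): (37,8,39) with a≤c, −a<b≤a
reduced forms (37, 8, 39) vs (37, 8, 39) ⇒ equivalent

yes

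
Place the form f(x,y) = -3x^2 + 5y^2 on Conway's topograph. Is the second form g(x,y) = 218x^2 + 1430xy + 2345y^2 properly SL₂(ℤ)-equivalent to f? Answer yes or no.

D₁ = 60, D₂ = 60
river cycle of f (length 2): (-3, 6, 2), (2, 6, -3)
river cycle of g (length 2): (2, 6, -3), (-3, 6, 2)
cycles coincide ⇒ equivalent

yes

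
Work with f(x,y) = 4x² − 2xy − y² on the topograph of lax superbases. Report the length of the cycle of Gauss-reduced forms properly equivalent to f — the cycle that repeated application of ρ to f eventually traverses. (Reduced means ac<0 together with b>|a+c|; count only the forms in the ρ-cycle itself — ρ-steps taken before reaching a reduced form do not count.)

D = 20, ⌊√D⌋ = 4
descent: ρ → (-1,4,1)  [lands on river]
river: ρ → (1,4,-1)
ρ-cycle length = 2 (tail of 1 descent step not counted)

2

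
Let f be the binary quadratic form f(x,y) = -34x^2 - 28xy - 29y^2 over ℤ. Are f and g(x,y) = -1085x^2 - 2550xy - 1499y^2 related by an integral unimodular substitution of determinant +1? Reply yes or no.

D₁ = -3160, D₂ = -3160
f is negative-definite; reduce −f:
−f: flip: (34,28,29)→(29,-28,34)
−f: reduced (well bottom): (29,-28,34) with a≤c, −a<b≤a
flip sign back: reduced form of f is (-29,28,-34)
g is negative-definite; reduce −g:
−g: translate: b→380 (≡2550 mod 2170), so (1085,2550,1499)→(1085,380,34)
−g: flip: (1085,380,34)→(34,-380,1085)
−g: translate: b→28 (≡-380 mod 68), so (34,-380,1085)→(34,28,29)
−g: flip: (34,28,29)→(29,-28,34)
−g: reduced (well bottom): (29,-28,34) with a≤c, −a<b≤a
flip sign back: reduced form of g is (-29,28,-34)
reduced forms (-29, 28, -34) vs (-29, 28, -34) ⇒ equivalent

yes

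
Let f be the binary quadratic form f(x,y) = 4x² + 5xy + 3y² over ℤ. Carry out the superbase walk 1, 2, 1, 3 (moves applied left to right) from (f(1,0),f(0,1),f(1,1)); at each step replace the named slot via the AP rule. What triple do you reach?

start (4,3,12) = (f(1,0),f(0,1),f(1,1))
replace slot 1: 2·(3+12) − 4 = 26 → (26,3,12)
replace slot 2: 2·(26+12) − 3 = 73 → (26,73,12)
replace slot 1: 2·(73+12) − 26 = 144 → (144,73,12)
replace slot 3: 2·(144+73) − 12 = 422 → (144,73,422)

144,73,422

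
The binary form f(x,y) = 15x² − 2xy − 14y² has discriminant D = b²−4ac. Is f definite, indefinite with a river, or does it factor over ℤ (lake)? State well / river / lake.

D = b²−4ac = (-2)² − 4·15·(-14) = 844
D > 0 non-square ⇒ indefinite ⇒ periodic river

river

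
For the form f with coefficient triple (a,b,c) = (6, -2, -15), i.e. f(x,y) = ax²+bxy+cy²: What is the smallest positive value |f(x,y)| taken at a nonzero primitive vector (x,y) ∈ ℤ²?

descent: ρ → (-15,2,6)
descent: ρ → (6,10,-11)  [lands on river]
river: ρ → (-11,12,5)
river: ρ → (5,18,-2)
river: ρ → (-2,18,5)
river: ρ → (5,12,-11)
river: ρ → (-11,10,6)
river: ρ → (6,14,-7)
river: ρ → (-7,14,6)
closes: descent 2, river 8
min |a| on river = 2

2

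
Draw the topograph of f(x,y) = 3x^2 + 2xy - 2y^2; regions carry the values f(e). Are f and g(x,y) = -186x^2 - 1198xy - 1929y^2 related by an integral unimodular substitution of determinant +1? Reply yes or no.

D₁ = 28, D₂ = 28
river cycle of f (length 4): (-2, 2, 3), (3, 4, -1), (-1, 4, 3), (3, 2, -2)
river cycle of g (length 4): (-1, 4, 3), (3, 2, -2), (-2, 2, 3), (3, 4, -1)
cycles coincide ⇒ equivalent

yes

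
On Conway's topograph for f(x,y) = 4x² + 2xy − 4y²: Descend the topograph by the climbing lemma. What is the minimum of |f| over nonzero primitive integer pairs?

river: ρ → (-4,6,2)
river: ρ → (2,6,-4)
river: ρ → (-4,2,4)
river: ρ → (4,6,-2)
river: ρ → (-2,6,4)
river: ρ → (4,2,-4)
closes: descent 0, river 6
min |a| on river = 2

2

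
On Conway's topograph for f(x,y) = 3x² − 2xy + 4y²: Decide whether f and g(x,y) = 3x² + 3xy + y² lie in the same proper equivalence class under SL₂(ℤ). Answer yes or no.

D₁ = -44, D₂ = -3
discriminants differ ⇒ not SL₂(ℤ)-equivalent

no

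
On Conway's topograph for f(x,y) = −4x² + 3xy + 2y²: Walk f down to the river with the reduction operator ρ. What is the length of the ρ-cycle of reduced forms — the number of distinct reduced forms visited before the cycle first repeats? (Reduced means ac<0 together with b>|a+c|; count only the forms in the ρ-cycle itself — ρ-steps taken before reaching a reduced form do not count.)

D = 41, ⌊√D⌋ = 6
river: ρ → (2,5,-2)
river: ρ → (-2,3,4)
river: ρ → (4,5,-1)
river: ρ → (-1,5,4)
river: ρ → (4,3,-2)
river: ρ → (-2,5,2)
river: ρ → (2,3,-4)
river: ρ → (-4,5,1)
river: ρ → (1,5,-4)
river: ρ → (-4,3,2)
ρ-cycle length = 10 (tail of 0 descent steps not counted)

10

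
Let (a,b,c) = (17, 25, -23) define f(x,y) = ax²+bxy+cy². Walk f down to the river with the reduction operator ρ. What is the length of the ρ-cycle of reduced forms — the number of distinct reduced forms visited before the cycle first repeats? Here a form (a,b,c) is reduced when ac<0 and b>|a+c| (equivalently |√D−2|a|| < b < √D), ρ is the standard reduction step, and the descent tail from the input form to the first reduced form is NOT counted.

D = 2189, ⌊√D⌋ = 46
river: ρ → (-23,21,19)
river: ρ → (19,17,-25)
river: ρ → (-25,33,11)
river: ρ → (11,33,-25)
river: ρ → (-25,17,19)
river: ρ → (19,21,-23)
river: ρ → (-23,25,17)
river: ρ → (17,43,-5)
river: ρ → (-5,37,41)
river: ρ → (41,45,-1)
river: ρ → (-1,45,41)
river: ρ → (41,37,-5)
river: ρ → (-5,43,17)
river: ρ → (17,25,-23)
ρ-cycle length = 14 (tail of 0 descent steps not counted)

14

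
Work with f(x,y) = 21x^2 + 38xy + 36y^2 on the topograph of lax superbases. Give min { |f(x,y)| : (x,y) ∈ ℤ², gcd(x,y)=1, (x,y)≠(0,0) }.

translate: b→-4 (≡38 mod 42), so (21,38,36)→(21,-4,19)
flip: (21,-4,19)→(19,4,21)
reduced (well bottom): (19,4,21) with a≤c, −a<b≤a
well minimum = a = 19

19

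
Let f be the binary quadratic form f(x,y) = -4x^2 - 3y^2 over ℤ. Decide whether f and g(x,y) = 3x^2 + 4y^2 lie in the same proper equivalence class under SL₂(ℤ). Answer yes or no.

D₁ = -48, D₂ = -48
f is negative-definite; reduce −f:
−f: flip: (4,0,3)→(3,0,4)
−f: reduced (well bottom): (3,0,4) with a≤c, −a<b≤a
flip sign back: reduced form of f is (-3,0,-4)
g: reduced (well bottom): (3,0,4) with a≤c, −a<b≤a
reduced forms (-3, 0, -4) vs (3, 0, 4) ⇒ inequivalent

no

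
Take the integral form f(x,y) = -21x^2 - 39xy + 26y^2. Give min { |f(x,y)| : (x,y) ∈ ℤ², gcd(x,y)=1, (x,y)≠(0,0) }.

descent: ρ → (26,39,-21)  [lands on river]
river: ρ → (-21,45,20)
river: ρ → (20,35,-31)
river: ρ → (-31,27,24)
river: ρ → (24,21,-34)
river: ρ → (-34,47,11)
river: ρ → (11,41,-46)
river: ρ → (-46,51,6)
river: ρ → (6,57,-19)
river: ρ → (-19,57,6)
river: ρ → (6,51,-46)
river: ρ → (-46,41,11)
river: ρ → (11,47,-34)
river: ρ → (-34,21,24)
river: ρ → (24,27,-31)
river: ρ → (-31,35,20)
river: ρ → (20,45,-21)
river: ρ → (-21,39,26)
river: ρ → (26,13,-34)
river: ρ → (-34,55,5)
river: ρ → (5,55,-34)
river: ρ → (-34,13,26)
closes: descent 1, river 22
min |a| on river = 5

5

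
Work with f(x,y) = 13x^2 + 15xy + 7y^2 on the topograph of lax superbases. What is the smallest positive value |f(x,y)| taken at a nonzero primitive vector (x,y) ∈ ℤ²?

translate: b→-11 (≡15 mod 26), so (13,15,7)→(13,-11,5)
flip: (13,-11,5)→(5,11,13)
translate: b→1 (≡11 mod 10), so (5,11,13)→(5,1,7)
reduced (well bottom): (5,1,7) with a≤c, −a<b≤a
well minimum = a = 5

5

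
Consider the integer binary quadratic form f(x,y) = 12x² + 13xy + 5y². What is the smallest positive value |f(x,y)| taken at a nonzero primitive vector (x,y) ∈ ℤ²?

translate: b→-11 (≡13 mod 24), so (12,13,5)→(12,-11,4)
flip: (12,-11,4)→(4,11,12)
translate: b→3 (≡11 mod 8), so (4,11,12)→(4,3,5)
reduced (well bottom): (4,3,5) with a≤c, −a<b≤a
well minimum = a = 4

4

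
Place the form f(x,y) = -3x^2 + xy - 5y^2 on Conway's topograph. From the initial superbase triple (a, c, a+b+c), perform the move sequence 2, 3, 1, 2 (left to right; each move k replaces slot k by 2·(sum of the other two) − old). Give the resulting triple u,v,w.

start (-3,-5,-7) = (f(1,0),f(0,1),f(1,1))
replace slot 2: 2·((-3)+(-7)) − (-5) = -15 → (-3,-15,-7)
replace slot 3: 2·((-3)+(-15)) − (-7) = -29 → (-3,-15,-29)
replace slot 1: 2·((-15)+(-29)) − (-3) = -85 → (-85,-15,-29)
replace slot 2: 2·((-85)+(-29)) − (-15) = -213 → (-85,-213,-29)

-85,-213,-29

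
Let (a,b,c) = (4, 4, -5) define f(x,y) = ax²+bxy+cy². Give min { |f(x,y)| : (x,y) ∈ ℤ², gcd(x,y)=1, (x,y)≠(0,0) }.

river: ρ → (-5,6,3)
river: ρ → (3,6,-5)
river: ρ → (-5,4,4)
river: ρ → (4,4,-5)
closes: descent 0, river 4
min |a| on river = 3

3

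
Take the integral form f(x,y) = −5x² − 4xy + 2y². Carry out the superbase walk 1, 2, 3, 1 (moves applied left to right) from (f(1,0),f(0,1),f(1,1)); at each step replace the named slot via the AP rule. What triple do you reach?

start (-5,2,-7) = (f(1,0),f(0,1),f(1,1))
replace slot 1: 2·(2+(-7)) − (-5) = -5 → (-5,2,-7)
replace slot 2: 2·((-5)+(-7)) − 2 = -26 → (-5,-26,-7)
replace slot 3: 2·((-5)+(-26)) − (-7) = -55 → (-5,-26,-55)
replace slot 1: 2·((-26)+(-55)) − (-5) = -157 → (-157,-26,-55)

-157,-26,-55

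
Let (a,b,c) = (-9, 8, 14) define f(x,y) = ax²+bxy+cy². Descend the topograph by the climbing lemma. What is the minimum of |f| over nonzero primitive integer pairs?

river: ρ → (14,20,-3)
river: ρ → (-3,22,7)
river: ρ → (7,20,-6)
river: ρ → (-6,16,13)
river: ρ → (13,10,-9)
river: ρ → (-9,8,14)
closes: descent 0, river 6
min |a| on river = 3

3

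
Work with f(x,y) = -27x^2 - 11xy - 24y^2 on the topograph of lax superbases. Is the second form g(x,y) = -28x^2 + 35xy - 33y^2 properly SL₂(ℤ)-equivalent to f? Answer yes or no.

D₁ = -2471, D₂ = -2471
f is negative-definite; reduce −f:
−f: flip: (27,11,24)→(24,-11,27)
−f: reduced (well bottom): (24,-11,27) with a≤c, −a<b≤a
flip sign back: reduced form of f is (-24,11,-27)
g is negative-definite; reduce −g:
−g: translate: b→21 (≡-35 mod 56), so (28,-35,33)→(28,21,26)
−g: flip: (28,21,26)→(26,-21,28)
−g: reduced (well bottom): (26,-21,28) with a≤c, −a<b≤a
flip sign back: reduced form of g is (-26,21,-28)
reduced forms (-24, 11, -27) vs (-26, 21, -28) ⇒ inequivalent

no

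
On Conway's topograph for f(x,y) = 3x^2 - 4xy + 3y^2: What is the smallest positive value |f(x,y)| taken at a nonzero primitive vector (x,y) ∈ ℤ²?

translate: b→2 (≡-4 mod 6), so (3,-4,3)→(3,2,2)
flip: (3,2,2)→(2,-2,3)
translate: b→2 (≡-2 mod 4), so (2,-2,3)→(2,2,3)
reduced (well bottom): (2,2,3) with a≤c, −a<b≤a
well minimum = a = 2

2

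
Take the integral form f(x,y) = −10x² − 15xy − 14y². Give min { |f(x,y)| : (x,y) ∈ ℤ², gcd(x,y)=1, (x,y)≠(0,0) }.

translate: b→-5 (≡15 mod 20), so (10,15,14)→(10,-5,9)
flip: (10,-5,9)→(9,5,10)
reduced (well bottom): (9,5,10) with a≤c, −a<b≤a
well minimum |f| = |-9| = 9 (negative-definite)

9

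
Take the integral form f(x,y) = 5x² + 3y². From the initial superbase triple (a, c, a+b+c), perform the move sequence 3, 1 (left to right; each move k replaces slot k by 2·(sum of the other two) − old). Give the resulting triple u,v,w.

start (5,3,8) = (f(1,0),f(0,1),f(1,1))
replace slot 3: 2·(5+3) − 8 = 8 → (5,3,8)
replace slot 1: 2·(3+8) − 5 = 17 → (17,3,8)

17,3,8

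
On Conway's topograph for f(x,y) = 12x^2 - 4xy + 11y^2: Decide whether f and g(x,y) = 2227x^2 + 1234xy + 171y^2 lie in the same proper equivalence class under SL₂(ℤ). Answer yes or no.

D₁ = -512, D₂ = -512
f: flip: (12,-4,11)→(11,4,12)
f: reduced (well bottom): (11,4,12) with a≤c, −a<b≤a
g: flip: (2227,1234,171)→(171,-1234,2227)
g: translate: b→134 (≡-1234 mod 342), so (171,-1234,2227)→(171,134,27)
g: flip: (171,134,27)→(27,-134,171)
g: translate: b→-26 (≡-134 mod 54), so (27,-134,171)→(27,-26,11)
g: flip: (27,-26,11)→(11,26,27)
g: translate: b→4 (≡26 mod 22), so (11,26,27)→(11,4,12)
g: reduced (well bottom): (11,4,12) with a≤c, −a<b≤a
reduced forms (11, 4, 12) vs (11, 4, 12) ⇒ equivalent

yes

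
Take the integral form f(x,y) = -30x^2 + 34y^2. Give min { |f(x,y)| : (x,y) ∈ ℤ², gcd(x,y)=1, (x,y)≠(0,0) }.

descent: ρ → (34,0,-30)
descent: ρ → (-30,60,4)  [lands on river]
river: ρ → (4,60,-30)
closes: descent 2, river 2
min |a| on river = 4

4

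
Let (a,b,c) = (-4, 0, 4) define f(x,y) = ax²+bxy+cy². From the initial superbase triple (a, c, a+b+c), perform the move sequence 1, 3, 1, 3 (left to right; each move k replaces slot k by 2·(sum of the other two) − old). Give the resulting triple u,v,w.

start (-4,4,0) = (f(1,0),f(0,1),f(1,1))
replace slot 1: 2·(4+0) − (-4) = 12 → (12,4,0)
replace slot 3: 2·(12+4) − 0 = 32 → (12,4,32)
replace slot 1: 2·(4+32) − 12 = 60 → (60,4,32)
replace slot 3: 2·(60+4) − 32 = 96 → (60,4,96)

60,4,96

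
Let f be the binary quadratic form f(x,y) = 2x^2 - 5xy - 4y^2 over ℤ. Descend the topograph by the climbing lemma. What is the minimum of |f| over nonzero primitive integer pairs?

descent: ρ → (-4,5,2)  [lands on river]
river: ρ → (2,7,-1)
river: ρ → (-1,7,2)
river: ρ → (2,5,-4)
river: ρ → (-4,3,3)
river: ρ → (3,3,-4)
closes: descent 1, river 6
min |a| on river = 1

1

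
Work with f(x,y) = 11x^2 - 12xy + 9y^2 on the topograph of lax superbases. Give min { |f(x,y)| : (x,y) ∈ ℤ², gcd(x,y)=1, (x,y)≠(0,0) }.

translate: b→10 (≡-12 mod 22), so (11,-12,9)→(11,10,8)
flip: (11,10,8)→(8,-10,11)
translate: b→6 (≡-10 mod 16), so (8,-10,11)→(8,6,9)
reduced (well bottom): (8,6,9) with a≤c, −a<b≤a
well minimum = a = 8

8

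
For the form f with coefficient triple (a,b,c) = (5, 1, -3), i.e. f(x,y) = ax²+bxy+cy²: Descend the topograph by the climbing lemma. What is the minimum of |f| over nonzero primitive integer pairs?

descent: ρ → (-3,5,3)  [lands on river]
river: ρ → (3,7,-1)
river: ρ → (-1,7,3)
river: ρ → (3,5,-3)
river: ρ → (-3,7,1)
river: ρ → (1,7,-3)
closes: descent 1, river 6
min |a| on river = 1

1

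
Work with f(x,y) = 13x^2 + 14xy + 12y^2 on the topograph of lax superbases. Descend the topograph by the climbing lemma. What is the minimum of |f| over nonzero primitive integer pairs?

translate: b→-12 (≡14 mod 26), so (13,14,12)→(13,-12,11)
flip: (13,-12,11)→(11,12,13)
translate: b→-10 (≡12 mod 22), so (11,12,13)→(11,-10,12)
reduced (well bottom): (11,-10,12) with a≤c, −a<b≤a
well minimum = a = 11

11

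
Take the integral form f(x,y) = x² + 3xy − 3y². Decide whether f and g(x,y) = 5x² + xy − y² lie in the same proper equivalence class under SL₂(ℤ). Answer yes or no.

D₁ = 21, D₂ = 21
river cycle of f (length 2): (-3, 3, 1), (1, 3, -3)
river cycle of g (length 2): (-1, 3, 3), (3, 3, -1)
cycles differ ⇒ inequivalent

no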